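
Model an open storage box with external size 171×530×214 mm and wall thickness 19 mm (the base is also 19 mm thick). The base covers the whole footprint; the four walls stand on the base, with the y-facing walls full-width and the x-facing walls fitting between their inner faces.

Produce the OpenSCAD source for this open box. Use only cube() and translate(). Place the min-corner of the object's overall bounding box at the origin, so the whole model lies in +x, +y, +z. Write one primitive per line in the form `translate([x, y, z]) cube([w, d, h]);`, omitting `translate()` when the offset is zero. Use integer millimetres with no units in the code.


cube([171, 530, 19]);
translate([0, 0, 19]) cube([171, 19, 195]);
translate([0, 511, 19]) cube([171, 19, 195]);
translate([0, 19, 19]) cube([19, 492, 195]);
translate([152, 19, 19]) cube([19, 492, 195]);


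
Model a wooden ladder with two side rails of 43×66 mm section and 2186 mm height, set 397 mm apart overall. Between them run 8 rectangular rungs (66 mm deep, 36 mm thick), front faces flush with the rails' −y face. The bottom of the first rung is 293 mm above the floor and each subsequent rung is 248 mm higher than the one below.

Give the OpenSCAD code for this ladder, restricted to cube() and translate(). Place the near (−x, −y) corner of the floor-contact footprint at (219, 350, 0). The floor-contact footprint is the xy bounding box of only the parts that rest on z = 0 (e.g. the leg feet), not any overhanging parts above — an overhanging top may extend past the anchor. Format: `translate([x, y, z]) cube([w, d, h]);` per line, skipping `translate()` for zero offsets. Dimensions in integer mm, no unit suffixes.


translate([219, 350, 0]) cube([43, 66, 2186]);
translate([573, 350, 0]) cube([43, 66, 2186]);
translate([262, 350, 293]) cube([311, 66, 36]);
translate([262, 350, 541]) cube([311, 66, 36]);
translate([262, 350, 789]) cube([311, 66, 36]);
translate([262, 350, 1037]) cube([311, 66, 36]);
translate([262, 350, 1285]) cube([311, 66, 36]);
translate([262, 350, 1533]) cube([311, 66, 36]);
translate([262, 350, 1781]) cube([311, 66, 36]);
translate([262, 350, 2029]) cube([311, 66, 36]);


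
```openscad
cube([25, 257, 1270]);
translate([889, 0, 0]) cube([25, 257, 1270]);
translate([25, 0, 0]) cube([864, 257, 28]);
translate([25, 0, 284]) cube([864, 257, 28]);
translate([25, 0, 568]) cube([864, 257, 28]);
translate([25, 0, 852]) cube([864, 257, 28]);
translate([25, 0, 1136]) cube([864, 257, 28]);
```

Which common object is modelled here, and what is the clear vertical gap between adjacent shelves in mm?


A bookshelf. The clear shelf gap is 256 mm.

Two tall side panels with 5 horizontal boards between them — a bookshelf. The first two shelf undersides are at z = 0 and z = 284; with shelf thickness 28, the clear gap is 284 − 0 − 28 = 256 mm.


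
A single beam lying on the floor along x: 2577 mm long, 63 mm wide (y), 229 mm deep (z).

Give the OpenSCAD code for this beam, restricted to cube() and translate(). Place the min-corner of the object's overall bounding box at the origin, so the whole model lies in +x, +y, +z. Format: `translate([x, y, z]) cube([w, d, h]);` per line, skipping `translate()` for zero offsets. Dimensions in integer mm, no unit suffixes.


cube([2577, 63, 229]);


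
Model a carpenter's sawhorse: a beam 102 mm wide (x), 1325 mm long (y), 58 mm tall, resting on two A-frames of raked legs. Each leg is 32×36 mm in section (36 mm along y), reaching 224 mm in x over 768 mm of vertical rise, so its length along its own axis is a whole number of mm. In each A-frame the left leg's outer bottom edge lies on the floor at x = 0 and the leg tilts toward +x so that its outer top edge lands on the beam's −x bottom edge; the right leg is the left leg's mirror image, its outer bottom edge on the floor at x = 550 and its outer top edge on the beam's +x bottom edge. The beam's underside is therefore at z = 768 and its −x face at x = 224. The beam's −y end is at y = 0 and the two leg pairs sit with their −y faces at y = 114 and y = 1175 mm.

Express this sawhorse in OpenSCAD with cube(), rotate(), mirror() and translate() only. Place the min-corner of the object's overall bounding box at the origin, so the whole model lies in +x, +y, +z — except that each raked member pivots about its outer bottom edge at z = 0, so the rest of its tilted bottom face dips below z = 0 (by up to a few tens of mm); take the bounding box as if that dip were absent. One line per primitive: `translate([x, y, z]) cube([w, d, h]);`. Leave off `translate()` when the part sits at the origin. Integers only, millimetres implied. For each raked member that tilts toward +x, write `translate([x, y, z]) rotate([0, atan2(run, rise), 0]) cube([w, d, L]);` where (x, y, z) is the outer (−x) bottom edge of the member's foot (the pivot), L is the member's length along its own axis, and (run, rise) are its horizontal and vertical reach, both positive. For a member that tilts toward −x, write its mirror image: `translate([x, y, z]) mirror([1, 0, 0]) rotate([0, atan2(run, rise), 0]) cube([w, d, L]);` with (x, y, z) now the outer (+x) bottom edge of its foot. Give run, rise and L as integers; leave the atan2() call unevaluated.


translate([224, 0, 768]) cube([102, 1325, 58]);
translate([0, 114, 0]) rotate([0, atan2(224, 768), 0]) cube([32, 36, 800]);
translate([550, 114, 0]) mirror([1, 0, 0]) rotate([0, atan2(224, 768), 0]) cube([32, 36, 800]);
translate([0, 1175, 0]) rotate([0, atan2(224, 768), 0]) cube([32, 36, 800]);
translate([550, 1175, 0]) mirror([1, 0, 0]) rotate([0, atan2(224, 768), 0]) cube([32, 36, 800]);


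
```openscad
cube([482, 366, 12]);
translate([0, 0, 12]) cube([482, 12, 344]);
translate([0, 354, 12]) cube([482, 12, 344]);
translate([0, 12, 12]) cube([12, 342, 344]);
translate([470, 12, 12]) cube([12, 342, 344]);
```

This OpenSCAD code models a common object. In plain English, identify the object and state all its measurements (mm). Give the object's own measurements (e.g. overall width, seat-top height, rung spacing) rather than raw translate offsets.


An open-topped rectangular box: outside dimensions 482×366×356 mm, with a uniform wall and base thickness of 12 mm. The base is a full 482×366 slab on the floor; four walls sit on top of the base. The front and back walls (the −y and +y sides) span the full width; the two side walls fit between them.


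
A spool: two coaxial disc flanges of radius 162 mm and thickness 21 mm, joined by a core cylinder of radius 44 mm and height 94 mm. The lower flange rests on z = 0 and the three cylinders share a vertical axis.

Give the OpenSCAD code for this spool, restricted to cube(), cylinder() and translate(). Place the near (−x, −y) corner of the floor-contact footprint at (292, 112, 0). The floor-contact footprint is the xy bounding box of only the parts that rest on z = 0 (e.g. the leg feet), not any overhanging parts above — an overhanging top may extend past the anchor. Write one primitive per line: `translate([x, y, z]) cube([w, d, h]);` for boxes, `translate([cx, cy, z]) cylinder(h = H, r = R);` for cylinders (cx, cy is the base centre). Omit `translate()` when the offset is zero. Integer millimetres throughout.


translate([454, 274, 0]) cylinder(h = 21, r = 162);
translate([454, 274, 21]) cylinder(h = 94, r = 44);
translate([454, 274, 115]) cylinder(h = 21, r = 162);


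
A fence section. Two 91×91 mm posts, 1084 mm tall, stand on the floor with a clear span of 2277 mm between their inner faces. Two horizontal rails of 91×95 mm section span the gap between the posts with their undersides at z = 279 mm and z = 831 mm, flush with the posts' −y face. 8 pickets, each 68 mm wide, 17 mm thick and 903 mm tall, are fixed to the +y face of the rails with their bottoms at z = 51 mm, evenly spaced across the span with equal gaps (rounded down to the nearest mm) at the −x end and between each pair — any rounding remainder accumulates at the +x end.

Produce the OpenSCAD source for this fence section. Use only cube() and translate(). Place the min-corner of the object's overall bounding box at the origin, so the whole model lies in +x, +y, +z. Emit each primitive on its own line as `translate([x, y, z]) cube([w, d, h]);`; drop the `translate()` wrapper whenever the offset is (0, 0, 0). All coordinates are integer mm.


cube([91, 91, 1084]);
translate([2368, 0, 0]) cube([91, 91, 1084]);
translate([91, 0, 279]) cube([2277, 91, 95]);
translate([91, 0, 831]) cube([2277, 91, 95]);
translate([283, 91, 51]) cube([68, 17, 903]);
translate([543, 91, 51]) cube([68, 17, 903]);
translate([803, 91, 51]) cube([68, 17, 903]);
translate([1063, 91, 51]) cube([68, 17, 903]);
translate([1323, 91, 51]) cube([68, 17, 903]);
translate([1583, 91, 51]) cube([68, 17, 903]);
translate([1843, 91, 51]) cube([68, 17, 903]);
translate([2103, 91, 51]) cube([68, 17, 903]);


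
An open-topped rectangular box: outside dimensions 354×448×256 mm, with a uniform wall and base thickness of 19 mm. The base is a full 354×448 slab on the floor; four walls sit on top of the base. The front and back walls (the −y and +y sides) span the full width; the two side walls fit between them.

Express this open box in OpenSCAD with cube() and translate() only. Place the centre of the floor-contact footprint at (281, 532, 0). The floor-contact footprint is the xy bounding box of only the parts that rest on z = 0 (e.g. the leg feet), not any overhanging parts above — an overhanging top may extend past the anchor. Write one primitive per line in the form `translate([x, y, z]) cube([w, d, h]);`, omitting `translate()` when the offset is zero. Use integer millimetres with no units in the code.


translate([104, 308, 0]) cube([354, 448, 19]);
translate([104, 308, 19]) cube([354, 19, 237]);
translate([104, 737, 19]) cube([354, 19, 237]);
translate([104, 327, 19]) cube([19, 410, 237]);
translate([439, 327, 19]) cube([19, 410, 237]);


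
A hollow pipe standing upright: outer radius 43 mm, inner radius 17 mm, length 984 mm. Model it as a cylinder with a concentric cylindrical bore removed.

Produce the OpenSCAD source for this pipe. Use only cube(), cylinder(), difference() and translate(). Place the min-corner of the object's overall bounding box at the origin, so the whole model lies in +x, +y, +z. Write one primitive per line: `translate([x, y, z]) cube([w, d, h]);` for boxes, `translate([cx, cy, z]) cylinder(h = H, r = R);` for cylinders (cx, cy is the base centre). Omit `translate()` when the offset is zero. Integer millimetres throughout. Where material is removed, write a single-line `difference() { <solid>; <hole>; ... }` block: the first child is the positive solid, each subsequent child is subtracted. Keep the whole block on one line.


difference() { translate([43, 43, 0]) cylinder(h = 984, r = 43); translate([43, 43, 0]) cylinder(h = 984, r = 17); }


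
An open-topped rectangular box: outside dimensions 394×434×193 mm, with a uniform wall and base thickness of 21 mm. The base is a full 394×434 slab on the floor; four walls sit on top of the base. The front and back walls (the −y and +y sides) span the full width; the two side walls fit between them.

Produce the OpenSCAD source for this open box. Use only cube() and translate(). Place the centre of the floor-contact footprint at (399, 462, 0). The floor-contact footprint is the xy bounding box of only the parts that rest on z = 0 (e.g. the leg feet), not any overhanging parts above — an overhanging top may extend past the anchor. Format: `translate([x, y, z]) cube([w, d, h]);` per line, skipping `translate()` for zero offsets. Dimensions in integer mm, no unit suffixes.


translate([202, 245, 0]) cube([394, 434, 21]);
translate([202, 245, 21]) cube([394, 21, 172]);
translate([202, 658, 21]) cube([394, 21, 172]);
translate([202, 266, 21]) cube([21, 392, 172]);
translate([575, 266, 21]) cube([21, 392, 172]);


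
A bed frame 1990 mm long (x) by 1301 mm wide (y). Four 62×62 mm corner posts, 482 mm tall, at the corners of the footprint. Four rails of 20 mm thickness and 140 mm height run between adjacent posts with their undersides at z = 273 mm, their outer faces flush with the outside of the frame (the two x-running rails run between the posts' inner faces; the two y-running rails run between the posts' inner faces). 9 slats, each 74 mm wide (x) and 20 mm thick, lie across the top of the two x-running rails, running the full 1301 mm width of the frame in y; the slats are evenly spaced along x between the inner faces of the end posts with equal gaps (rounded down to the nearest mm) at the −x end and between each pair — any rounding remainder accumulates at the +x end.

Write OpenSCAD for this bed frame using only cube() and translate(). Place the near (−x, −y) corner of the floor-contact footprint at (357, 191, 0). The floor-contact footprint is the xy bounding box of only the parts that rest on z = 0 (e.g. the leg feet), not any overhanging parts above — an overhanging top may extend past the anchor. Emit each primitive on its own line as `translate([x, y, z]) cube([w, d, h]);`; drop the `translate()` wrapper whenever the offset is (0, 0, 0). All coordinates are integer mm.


translate([357, 191, 0]) cube([62, 62, 482]);
translate([357, 1430, 0]) cube([62, 62, 482]);
translate([2285, 191, 0]) cube([62, 62, 482]);
translate([2285, 1430, 0]) cube([62, 62, 482]);
translate([419, 191, 273]) cube([1866, 20, 140]);
translate([419, 1472, 273]) cube([1866, 20, 140]);
translate([357, 253, 273]) cube([20, 1177, 140]);
translate([2327, 253, 273]) cube([20, 1177, 140]);
translate([539, 191, 413]) cube([74, 1301, 20]);
translate([733, 191, 413]) cube([74, 1301, 20]);
translate([927, 191, 413]) cube([74, 1301, 20]);
translate([1121, 191, 413]) cube([74, 1301, 20]);
translate([1315, 191, 413]) cube([74, 1301, 20]);
translate([1509, 191, 413]) cube([74, 1301, 20]);
translate([1703, 191, 413]) cube([74, 1301, 20]);
translate([1897, 191, 413]) cube([74, 1301, 20]);
translate([2091, 191, 413]) cube([74, 1301, 20]);


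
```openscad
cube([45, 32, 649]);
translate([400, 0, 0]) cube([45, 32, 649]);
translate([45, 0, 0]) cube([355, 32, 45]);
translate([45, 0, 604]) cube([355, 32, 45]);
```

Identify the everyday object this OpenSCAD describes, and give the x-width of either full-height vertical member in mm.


A picture frame. The border width is 45 mm.

Four thin pieces enclosing a rectangular opening — a picture frame. The two full-height stiles are 649 mm tall; the top rail sits at z = 604 and is 45 mm tall, so the border above the opening is 649 − 604 = 45 mm, matching the stile x-width.


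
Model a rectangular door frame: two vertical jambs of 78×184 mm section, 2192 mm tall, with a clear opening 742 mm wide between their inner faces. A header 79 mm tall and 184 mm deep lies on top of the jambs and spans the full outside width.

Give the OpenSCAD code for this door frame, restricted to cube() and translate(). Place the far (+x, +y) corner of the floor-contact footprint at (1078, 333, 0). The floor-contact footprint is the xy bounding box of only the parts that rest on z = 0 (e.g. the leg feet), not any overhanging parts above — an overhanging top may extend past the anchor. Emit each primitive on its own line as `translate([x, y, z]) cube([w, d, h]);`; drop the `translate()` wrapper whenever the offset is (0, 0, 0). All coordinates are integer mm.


translate([180, 149, 0]) cube([78, 184, 2192]);
translate([1000, 149, 0]) cube([78, 184, 2192]);
translate([180, 149, 2192]) cube([898, 184, 79]);


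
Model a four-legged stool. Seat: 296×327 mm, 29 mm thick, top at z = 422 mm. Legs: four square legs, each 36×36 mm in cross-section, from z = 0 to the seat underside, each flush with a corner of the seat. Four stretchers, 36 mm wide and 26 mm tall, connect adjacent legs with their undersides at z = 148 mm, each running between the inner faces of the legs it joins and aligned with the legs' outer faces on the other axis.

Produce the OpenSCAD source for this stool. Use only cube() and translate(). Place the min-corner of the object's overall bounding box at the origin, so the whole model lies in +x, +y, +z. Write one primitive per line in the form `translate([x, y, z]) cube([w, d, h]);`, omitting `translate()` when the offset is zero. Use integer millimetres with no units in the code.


translate([0, 0, 393]) cube([296, 327, 29]);
cube([36, 36, 393]);
translate([260, 0, 0]) cube([36, 36, 393]);
translate([0, 291, 0]) cube([36, 36, 393]);
translate([260, 291, 0]) cube([36, 36, 393]);
translate([36, 0, 148]) cube([224, 36, 26]);
translate([36, 291, 148]) cube([224, 36, 26]);
translate([0, 36, 148]) cube([36, 255, 26]);
translate([260, 36, 148]) cube([36, 255, 26]);


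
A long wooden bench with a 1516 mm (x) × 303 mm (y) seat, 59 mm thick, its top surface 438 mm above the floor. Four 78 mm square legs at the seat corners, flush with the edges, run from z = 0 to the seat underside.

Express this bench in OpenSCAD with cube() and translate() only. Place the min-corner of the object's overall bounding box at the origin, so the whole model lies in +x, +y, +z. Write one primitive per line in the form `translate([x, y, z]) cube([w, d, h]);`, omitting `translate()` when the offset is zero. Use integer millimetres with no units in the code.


translate([0, 0, 379]) cube([1516, 303, 59]);
cube([78, 78, 379]);
translate([0, 225, 0]) cube([78, 78, 379]);
translate([1438, 0, 0]) cube([78, 78, 379]);
translate([1438, 225, 0]) cube([78, 78, 379]);


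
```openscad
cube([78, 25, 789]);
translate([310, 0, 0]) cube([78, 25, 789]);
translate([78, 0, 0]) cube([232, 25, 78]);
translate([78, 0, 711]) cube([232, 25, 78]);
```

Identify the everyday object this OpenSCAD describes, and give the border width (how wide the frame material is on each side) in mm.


A picture frame. The border width is 78 mm.

Four thin pieces enclosing a rectangular opening — a picture frame. The two full-height stiles are 789 mm tall; the top rail sits at z = 711 and is 78 mm tall, so the border above the opening is 789 − 711 = 78 mm, matching the stile x-width.


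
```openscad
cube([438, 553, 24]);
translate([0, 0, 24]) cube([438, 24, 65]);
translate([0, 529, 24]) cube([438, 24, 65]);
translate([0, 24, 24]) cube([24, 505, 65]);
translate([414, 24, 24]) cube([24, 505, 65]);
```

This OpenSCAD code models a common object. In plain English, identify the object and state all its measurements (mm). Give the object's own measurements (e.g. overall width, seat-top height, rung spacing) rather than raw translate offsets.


An open-topped rectangular box: outside dimensions 438×553×89 mm, with a uniform wall and base thickness of 24 mm. The base is a full 438×553 slab on the floor; four walls sit on top of the base. The front and back walls (the −y and +y sides) span the full width; the two side walls fit between them.


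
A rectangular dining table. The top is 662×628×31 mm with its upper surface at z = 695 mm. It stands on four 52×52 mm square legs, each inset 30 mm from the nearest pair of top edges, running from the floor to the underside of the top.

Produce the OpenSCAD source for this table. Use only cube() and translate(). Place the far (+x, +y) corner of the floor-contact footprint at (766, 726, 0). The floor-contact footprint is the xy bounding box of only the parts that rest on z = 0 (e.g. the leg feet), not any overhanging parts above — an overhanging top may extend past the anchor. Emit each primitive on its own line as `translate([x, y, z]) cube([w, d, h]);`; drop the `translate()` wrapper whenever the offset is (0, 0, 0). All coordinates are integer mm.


// leg_h = 695 - 31 = 664
translate([134, 128, 664]) cube([662, 628, 31]);
translate([164, 158, 0]) cube([52, 52, 664]);
translate([714, 158, 0]) cube([52, 52, 664]);
translate([164, 674, 0]) cube([52, 52, 664]);
translate([714, 674, 0]) cube([52, 52, 664]);


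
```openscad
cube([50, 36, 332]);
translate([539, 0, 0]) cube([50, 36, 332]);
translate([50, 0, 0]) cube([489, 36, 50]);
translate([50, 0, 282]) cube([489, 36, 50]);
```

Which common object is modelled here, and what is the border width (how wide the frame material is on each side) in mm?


A picture frame. The border width is 50 mm.

Four thin pieces enclosing a rectangular opening — a picture frame. The two full-height stiles are 332 mm tall; the top rail sits at z = 282 and is 50 mm tall, so the border above the opening is 332 − 282 = 50 mm, matching the stile x-width.


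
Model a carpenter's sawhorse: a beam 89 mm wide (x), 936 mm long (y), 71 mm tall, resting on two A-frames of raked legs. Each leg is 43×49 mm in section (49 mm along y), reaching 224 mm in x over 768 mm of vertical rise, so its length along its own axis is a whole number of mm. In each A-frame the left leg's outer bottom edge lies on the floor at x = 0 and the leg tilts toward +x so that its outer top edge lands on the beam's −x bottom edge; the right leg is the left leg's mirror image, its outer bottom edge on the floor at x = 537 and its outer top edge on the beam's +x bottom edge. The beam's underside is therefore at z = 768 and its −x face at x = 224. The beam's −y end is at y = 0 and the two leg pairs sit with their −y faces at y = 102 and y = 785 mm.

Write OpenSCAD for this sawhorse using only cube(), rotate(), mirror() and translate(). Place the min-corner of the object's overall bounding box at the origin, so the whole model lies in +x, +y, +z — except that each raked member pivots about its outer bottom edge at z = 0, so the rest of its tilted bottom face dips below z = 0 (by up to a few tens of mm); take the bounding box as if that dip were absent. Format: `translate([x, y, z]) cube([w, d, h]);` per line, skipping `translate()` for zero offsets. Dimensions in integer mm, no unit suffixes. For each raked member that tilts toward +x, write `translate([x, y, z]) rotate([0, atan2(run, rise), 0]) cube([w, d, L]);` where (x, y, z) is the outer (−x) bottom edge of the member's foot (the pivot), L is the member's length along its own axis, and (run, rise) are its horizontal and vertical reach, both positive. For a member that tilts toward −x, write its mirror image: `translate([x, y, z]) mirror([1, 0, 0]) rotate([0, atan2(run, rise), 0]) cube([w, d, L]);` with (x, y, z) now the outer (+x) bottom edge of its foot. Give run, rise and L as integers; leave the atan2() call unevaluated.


translate([224, 0, 768]) cube([89, 936, 71]);
translate([0, 102, 0]) rotate([0, atan2(224, 768), 0]) cube([43, 49, 800]);
translate([537, 102, 0]) mirror([1, 0, 0]) rotate([0, atan2(224, 768), 0]) cube([43, 49, 800]);
translate([0, 785, 0]) rotate([0, atan2(224, 768), 0]) cube([43, 49, 800]);
translate([537, 785, 0]) mirror([1, 0, 0]) rotate([0, atan2(224, 768), 0]) cube([43, 49, 800]);


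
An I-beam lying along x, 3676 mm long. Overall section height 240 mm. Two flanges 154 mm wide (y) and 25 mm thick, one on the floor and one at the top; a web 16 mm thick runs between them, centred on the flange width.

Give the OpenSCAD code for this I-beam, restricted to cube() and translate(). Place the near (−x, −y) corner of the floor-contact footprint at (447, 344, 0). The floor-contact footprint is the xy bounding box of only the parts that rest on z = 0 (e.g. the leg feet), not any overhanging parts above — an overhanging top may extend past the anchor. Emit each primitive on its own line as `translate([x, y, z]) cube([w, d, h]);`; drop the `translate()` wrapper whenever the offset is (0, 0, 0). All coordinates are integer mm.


translate([447, 344, 0]) cube([3676, 154, 25]);
translate([447, 413, 25]) cube([3676, 16, 190]);
translate([447, 344, 215]) cube([3676, 154, 25]);


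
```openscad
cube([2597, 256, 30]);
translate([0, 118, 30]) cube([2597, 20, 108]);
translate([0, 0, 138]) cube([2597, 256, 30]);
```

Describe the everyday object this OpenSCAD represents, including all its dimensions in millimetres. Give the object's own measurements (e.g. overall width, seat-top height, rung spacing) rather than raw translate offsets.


An I-beam lying along x, 2597 mm long. Overall section height 168 mm. Two flanges 256 mm wide (y) and 30 mm thick, one on the floor and one at the top; a web 20 mm thick runs between them, centred on the flange width.


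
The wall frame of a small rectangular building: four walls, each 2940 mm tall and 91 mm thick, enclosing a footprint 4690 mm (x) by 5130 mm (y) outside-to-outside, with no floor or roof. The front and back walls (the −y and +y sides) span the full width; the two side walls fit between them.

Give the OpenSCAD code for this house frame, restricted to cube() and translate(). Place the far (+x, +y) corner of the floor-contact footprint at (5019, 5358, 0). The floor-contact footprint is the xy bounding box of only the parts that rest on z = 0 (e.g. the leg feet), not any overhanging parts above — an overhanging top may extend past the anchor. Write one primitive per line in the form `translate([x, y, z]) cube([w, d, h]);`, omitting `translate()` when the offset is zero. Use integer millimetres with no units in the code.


translate([329, 228, 0]) cube([4690, 91, 2940]);
translate([329, 5267, 0]) cube([4690, 91, 2940]);
translate([329, 319, 0]) cube([91, 4948, 2940]);
translate([4928, 319, 0]) cube([91, 4948, 2940]);


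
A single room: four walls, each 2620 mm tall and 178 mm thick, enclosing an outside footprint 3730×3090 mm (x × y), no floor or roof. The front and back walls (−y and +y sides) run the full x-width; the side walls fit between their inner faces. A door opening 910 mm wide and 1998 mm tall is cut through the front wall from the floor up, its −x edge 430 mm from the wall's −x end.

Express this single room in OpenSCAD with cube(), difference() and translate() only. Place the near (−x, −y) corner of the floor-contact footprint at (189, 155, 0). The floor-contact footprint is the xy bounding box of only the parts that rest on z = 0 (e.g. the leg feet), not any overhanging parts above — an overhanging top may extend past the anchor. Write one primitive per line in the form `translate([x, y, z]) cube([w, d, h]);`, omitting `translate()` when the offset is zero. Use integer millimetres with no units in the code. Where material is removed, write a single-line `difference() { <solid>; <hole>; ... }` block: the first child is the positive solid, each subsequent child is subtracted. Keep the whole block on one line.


difference() { translate([189, 155, 0]) cube([3730, 178, 2620]); translate([619, 155, 0]) cube([910, 178, 1998]); }
translate([189, 3067, 0]) cube([3730, 178, 2620]);
translate([189, 333, 0]) cube([178, 2734, 2620]);
translate([3741, 333, 0]) cube([178, 2734, 2620]);


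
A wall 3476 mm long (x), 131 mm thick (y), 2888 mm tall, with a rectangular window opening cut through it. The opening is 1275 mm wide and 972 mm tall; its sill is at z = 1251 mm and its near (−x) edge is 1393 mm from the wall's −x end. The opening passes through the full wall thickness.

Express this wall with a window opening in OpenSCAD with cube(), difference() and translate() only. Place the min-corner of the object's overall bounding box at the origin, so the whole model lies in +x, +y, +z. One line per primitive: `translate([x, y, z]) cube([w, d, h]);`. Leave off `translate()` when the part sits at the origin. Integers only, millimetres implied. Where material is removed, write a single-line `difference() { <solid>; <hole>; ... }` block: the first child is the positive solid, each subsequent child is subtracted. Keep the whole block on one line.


difference() { cube([3476, 131, 2888]); translate([1393, 0, 1251]) cube([1275, 131, 972]); }


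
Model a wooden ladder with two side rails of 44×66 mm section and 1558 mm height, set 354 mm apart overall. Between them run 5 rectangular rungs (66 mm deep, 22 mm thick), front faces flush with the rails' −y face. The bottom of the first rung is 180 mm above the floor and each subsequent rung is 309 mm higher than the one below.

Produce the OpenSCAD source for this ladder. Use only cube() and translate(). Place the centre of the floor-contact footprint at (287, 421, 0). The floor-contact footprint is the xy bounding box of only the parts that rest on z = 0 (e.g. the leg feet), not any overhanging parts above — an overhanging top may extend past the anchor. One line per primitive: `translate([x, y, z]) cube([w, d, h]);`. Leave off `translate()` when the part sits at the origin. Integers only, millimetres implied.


translate([110, 388, 0]) cube([44, 66, 1558]);
translate([420, 388, 0]) cube([44, 66, 1558]);
translate([154, 388, 180]) cube([266, 66, 22]);
translate([154, 388, 489]) cube([266, 66, 22]);
translate([154, 388, 798]) cube([266, 66, 22]);
translate([154, 388, 1107]) cube([266, 66, 22]);
translate([154, 388, 1416]) cube([266, 66, 22]);


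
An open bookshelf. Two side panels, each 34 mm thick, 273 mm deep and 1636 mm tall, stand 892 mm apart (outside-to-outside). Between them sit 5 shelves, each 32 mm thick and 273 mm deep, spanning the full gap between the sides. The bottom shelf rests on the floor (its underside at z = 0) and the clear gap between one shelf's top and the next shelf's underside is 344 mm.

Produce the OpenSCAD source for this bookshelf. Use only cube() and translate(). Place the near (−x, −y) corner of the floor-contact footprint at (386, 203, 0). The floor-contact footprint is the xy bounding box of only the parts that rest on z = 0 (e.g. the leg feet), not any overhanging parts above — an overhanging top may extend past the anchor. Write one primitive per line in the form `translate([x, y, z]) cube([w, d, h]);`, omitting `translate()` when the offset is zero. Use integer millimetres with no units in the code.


translate([386, 203, 0]) cube([34, 273, 1636]);
translate([1244, 203, 0]) cube([34, 273, 1636]);
translate([420, 203, 0]) cube([824, 273, 32]);
translate([420, 203, 376]) cube([824, 273, 32]);
translate([420, 203, 752]) cube([824, 273, 32]);
translate([420, 203, 1128]) cube([824, 273, 32]);
translate([420, 203, 1504]) cube([824, 273, 32]);


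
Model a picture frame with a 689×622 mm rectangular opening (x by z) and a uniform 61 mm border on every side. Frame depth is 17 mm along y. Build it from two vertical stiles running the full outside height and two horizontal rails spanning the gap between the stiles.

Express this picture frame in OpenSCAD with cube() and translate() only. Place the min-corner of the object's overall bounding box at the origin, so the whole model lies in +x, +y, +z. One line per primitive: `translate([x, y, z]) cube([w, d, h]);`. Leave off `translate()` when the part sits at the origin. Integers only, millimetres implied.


cube([61, 17, 744]);
translate([750, 0, 0]) cube([61, 17, 744]);
translate([61, 0, 0]) cube([689, 17, 61]);
translate([61, 0, 683]) cube([689, 17, 61]);


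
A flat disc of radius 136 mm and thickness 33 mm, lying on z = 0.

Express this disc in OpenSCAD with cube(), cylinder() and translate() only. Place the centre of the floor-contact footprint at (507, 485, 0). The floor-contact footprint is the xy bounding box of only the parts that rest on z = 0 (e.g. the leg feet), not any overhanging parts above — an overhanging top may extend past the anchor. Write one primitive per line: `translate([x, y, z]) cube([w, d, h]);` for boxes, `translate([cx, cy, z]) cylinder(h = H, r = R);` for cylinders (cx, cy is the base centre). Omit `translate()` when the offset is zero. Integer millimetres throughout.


translate([507, 485, 0]) cylinder(h = 33, r = 136);


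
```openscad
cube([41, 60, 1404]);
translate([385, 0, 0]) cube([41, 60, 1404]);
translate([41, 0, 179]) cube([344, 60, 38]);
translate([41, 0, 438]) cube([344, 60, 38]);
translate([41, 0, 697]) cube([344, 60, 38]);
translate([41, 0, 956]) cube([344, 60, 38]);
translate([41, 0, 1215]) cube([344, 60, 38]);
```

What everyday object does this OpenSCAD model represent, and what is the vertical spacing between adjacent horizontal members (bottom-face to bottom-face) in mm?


A ladder. The rung spacing is 259 mm.

Two tall 41×60 posts with 5 short bars between them — a ladder. Adjacent rungs sit at z = 179 and z = 438, so the spacing is 438 − 179 = 259 mm.


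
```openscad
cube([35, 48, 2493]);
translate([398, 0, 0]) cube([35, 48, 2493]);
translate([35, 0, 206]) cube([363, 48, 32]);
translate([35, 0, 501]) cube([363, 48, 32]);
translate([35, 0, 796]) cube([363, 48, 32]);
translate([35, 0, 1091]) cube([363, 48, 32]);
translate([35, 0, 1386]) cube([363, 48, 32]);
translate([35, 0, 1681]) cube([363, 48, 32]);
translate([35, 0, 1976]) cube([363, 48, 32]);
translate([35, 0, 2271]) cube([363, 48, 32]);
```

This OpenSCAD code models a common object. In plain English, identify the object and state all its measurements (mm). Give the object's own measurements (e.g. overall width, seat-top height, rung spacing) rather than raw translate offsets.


A straight ladder. Two 35×48 mm vertical rails, 2493 mm tall, stand 433 mm apart (outside-to-outside) with their front faces coplanar on the −y side. 8 rungs, each 48 mm deep and 32 mm tall, span between the inner faces of the rails, front faces flush with the rails. The lowest rung's underside is at z = 206 mm and rungs are spaced 295 mm apart (underside to underside).


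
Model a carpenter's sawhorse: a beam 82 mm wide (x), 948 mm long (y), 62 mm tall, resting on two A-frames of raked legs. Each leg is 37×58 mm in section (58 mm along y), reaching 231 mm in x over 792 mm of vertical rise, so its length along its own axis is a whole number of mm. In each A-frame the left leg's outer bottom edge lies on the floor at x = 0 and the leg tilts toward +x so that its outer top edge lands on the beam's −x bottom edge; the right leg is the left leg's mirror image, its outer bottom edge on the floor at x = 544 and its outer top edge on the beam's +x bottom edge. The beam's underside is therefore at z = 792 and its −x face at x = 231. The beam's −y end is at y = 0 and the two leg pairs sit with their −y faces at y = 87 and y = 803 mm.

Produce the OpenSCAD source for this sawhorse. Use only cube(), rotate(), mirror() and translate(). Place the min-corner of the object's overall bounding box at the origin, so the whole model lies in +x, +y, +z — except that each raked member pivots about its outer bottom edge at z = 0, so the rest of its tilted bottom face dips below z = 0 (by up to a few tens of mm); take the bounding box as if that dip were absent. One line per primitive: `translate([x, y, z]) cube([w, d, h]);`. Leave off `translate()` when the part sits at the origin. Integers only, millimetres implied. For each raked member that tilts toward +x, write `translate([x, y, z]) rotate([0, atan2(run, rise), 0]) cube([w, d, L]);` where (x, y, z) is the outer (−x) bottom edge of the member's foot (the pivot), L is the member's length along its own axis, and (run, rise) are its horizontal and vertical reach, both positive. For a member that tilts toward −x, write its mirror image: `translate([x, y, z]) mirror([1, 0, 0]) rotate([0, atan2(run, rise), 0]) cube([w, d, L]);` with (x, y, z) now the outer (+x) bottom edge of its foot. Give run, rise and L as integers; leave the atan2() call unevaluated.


translate([231, 0, 792]) cube([82, 948, 62]);
translate([0, 87, 0]) rotate([0, atan2(231, 792), 0]) cube([37, 58, 825]);
translate([544, 87, 0]) mirror([1, 0, 0]) rotate([0, atan2(231, 792), 0]) cube([37, 58, 825]);
translate([0, 803, 0]) rotate([0, atan2(231, 792), 0]) cube([37, 58, 825]);
translate([544, 803, 0]) mirror([1, 0, 0]) rotate([0, atan2(231, 792), 0]) cube([37, 58, 825]);


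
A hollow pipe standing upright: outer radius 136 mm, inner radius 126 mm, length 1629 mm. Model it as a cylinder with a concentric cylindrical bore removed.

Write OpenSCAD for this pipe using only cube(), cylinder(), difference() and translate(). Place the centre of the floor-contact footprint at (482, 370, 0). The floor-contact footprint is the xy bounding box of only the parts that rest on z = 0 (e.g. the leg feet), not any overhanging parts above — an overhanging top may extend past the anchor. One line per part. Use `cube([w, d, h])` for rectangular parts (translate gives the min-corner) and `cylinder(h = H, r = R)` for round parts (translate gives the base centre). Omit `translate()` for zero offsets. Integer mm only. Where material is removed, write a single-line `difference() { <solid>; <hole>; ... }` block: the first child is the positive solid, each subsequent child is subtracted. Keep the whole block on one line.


difference() { translate([482, 370, 0]) cylinder(h = 1629, r = 136); translate([482, 370, 0]) cylinder(h = 1629, r = 126); }


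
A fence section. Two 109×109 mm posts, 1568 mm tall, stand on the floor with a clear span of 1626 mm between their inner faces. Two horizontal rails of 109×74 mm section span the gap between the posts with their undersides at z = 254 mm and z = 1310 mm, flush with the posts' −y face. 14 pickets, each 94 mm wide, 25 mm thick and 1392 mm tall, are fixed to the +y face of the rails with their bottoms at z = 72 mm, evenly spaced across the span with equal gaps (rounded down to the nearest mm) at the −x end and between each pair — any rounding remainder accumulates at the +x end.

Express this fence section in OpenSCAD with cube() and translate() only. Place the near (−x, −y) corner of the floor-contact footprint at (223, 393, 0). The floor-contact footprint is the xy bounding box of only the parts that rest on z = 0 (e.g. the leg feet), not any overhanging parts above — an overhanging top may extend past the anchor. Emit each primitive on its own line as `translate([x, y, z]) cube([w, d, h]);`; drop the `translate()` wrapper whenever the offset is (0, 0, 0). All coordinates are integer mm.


translate([223, 393, 0]) cube([109, 109, 1568]);
translate([1958, 393, 0]) cube([109, 109, 1568]);
translate([332, 393, 254]) cube([1626, 109, 74]);
translate([332, 393, 1310]) cube([1626, 109, 74]);
translate([352, 502, 72]) cube([94, 25, 1392]);
translate([466, 502, 72]) cube([94, 25, 1392]);
translate([580, 502, 72]) cube([94, 25, 1392]);
translate([694, 502, 72]) cube([94, 25, 1392]);
translate([808, 502, 72]) cube([94, 25, 1392]);
translate([922, 502, 72]) cube([94, 25, 1392]);
translate([1036, 502, 72]) cube([94, 25, 1392]);
translate([1150, 502, 72]) cube([94, 25, 1392]);
translate([1264, 502, 72]) cube([94, 25, 1392]);
translate([1378, 502, 72]) cube([94, 25, 1392]);
translate([1492, 502, 72]) cube([94, 25, 1392]);
translate([1606, 502, 72]) cube([94, 25, 1392]);
translate([1720, 502, 72]) cube([94, 25, 1392]);
translate([1834, 502, 72]) cube([94, 25, 1392]);


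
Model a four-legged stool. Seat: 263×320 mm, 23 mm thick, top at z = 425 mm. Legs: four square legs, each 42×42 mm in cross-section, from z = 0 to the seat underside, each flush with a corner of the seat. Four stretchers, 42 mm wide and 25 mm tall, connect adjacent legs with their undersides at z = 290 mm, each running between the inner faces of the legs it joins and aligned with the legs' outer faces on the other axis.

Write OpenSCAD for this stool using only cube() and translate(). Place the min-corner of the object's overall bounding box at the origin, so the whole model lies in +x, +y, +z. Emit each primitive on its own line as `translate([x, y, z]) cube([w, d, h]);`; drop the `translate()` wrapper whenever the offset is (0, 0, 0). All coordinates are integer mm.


translate([0, 0, 402]) cube([263, 320, 23]);
cube([42, 42, 402]);
translate([221, 0, 0]) cube([42, 42, 402]);
translate([0, 278, 0]) cube([42, 42, 402]);
translate([221, 278, 0]) cube([42, 42, 402]);
translate([42, 0, 290]) cube([179, 42, 25]);
translate([42, 278, 290]) cube([179, 42, 25]);
translate([0, 42, 290]) cube([42, 236, 25]);
translate([221, 42, 290]) cube([42, 236, 25]);


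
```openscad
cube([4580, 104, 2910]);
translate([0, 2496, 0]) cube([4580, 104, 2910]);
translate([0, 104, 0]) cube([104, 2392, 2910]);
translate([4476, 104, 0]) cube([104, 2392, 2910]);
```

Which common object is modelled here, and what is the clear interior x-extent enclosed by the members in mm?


A house (or room) frame. The interior width is 4372 mm.

Four 2910 mm walls enclosing a rectangle with no floor or roof — a room or house frame. Outside width is 4580 mm and wall thickness is 104 mm, so the interior width is 4580 − 2 × 104 = 4372 mm.
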